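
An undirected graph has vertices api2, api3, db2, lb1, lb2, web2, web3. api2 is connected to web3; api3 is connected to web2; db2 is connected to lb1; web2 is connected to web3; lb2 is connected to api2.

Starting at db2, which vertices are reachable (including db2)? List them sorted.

Start at db2.
Its neighbours: lb1.
Nothing further is reachable.

db2, lb1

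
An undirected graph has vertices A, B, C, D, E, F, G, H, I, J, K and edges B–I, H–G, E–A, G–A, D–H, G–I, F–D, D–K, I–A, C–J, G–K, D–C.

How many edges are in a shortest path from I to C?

4

Distance 0: I.
Distance 1: A, B, G.
Distance 2: E, H, K.
Distance 3: D.
Distance 4: C, F — contains C.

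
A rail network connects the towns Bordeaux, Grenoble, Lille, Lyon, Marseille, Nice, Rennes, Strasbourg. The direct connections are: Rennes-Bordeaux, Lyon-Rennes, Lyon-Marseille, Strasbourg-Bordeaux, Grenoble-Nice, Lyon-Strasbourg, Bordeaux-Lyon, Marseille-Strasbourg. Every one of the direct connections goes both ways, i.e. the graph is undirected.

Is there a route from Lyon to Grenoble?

Explore from Lyon.
Distance 1: reach Bordeaux, Marseille, Rennes, Strasbourg.
The search is exhausted without reaching Grenoble; it lies in a different component.

No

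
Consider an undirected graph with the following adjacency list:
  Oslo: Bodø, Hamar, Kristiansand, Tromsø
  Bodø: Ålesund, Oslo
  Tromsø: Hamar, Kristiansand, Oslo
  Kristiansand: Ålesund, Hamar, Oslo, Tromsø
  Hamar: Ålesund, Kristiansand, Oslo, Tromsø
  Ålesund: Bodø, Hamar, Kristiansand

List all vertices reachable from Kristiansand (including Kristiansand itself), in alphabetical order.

Ålesund, Bodø, Hamar, Kristiansand, Oslo, Tromsø

Start at Kristiansand.
Its neighbours: Ålesund, Hamar, Oslo, Tromsø.
Then their neighbours: Bodø.
Every vertex is now reached.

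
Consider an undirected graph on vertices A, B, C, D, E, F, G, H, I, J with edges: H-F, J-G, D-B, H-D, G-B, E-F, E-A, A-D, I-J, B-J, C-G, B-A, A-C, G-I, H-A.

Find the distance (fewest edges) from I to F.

Distance 0: I.
Distance 1: G, J.
Distance 2: B, C.
Distance 3: A, D.
Distance 4: E, H.
Distance 5: F — contains F.

5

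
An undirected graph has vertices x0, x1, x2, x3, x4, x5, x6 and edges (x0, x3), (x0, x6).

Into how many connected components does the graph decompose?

5

From x0: component {x0, x3, x6}.
From x1: component {x1}.
From x2: component {x2}.
From x4: component {x4}.
From x5: component {x5}.
That's 5 components.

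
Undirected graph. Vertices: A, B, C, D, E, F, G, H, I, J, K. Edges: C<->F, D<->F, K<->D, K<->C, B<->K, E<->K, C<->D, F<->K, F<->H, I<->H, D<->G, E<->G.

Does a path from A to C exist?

A has no edges, so nothing is reachable from it.

No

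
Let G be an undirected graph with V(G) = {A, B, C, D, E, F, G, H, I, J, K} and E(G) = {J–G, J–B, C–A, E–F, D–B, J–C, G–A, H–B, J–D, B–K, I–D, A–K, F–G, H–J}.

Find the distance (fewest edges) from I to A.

Distance 0: I.
Distance 1: D.
Distance 2: B, J.
Distance 3: C, G, H, K.
Distance 4: A, F — contains A.

4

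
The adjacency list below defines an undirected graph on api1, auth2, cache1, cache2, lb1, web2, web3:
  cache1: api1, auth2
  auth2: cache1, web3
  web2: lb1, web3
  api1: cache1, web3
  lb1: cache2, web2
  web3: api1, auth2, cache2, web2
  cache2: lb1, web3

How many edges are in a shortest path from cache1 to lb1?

4

Distance 0: cache1.
Distance 1: api1, auth2.
Distance 2: web3.
Distance 3: cache2, web2.
Distance 4: lb1 — contains lb1.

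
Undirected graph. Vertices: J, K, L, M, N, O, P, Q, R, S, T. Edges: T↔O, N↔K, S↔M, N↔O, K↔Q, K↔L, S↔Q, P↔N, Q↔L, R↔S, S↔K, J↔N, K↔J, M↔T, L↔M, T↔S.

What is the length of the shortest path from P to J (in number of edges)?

Distance 0: P.
Distance 1: N.
Distance 2: J, K, O — contains J.

2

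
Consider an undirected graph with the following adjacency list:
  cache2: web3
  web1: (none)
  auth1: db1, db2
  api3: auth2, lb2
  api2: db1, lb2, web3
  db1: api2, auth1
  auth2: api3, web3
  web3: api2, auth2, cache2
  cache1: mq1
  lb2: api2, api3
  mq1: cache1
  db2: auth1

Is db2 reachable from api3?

Yes

Explore from api3.
Distance 1: reach auth2, lb2.
Distance 2: reach api2, web3.
Distance 3: reach cache2, db1.
Distance 4: reach auth1.
Distance 5: reach db2.
Found db2.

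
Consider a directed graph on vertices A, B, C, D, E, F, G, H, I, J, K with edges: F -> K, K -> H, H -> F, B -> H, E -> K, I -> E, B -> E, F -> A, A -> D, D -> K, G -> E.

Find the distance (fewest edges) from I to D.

6

Distance 0: I.
Distance 1: E.
Distance 2: K.
Distance 3: H.
Distance 4: F.
Distance 5: A.
Distance 6: D — contains D.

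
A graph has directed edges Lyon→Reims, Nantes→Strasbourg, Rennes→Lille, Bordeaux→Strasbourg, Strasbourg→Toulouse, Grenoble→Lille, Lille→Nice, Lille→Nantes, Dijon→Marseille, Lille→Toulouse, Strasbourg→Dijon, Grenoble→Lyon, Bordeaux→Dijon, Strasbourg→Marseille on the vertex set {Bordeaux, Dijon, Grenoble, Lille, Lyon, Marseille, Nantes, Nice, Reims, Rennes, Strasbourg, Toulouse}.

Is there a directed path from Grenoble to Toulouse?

Yes

Explore from Grenoble.
Distance 1: reach Lille, Lyon.
Distance 2: reach Nantes, Nice, Reims, Toulouse.
Found Toulouse.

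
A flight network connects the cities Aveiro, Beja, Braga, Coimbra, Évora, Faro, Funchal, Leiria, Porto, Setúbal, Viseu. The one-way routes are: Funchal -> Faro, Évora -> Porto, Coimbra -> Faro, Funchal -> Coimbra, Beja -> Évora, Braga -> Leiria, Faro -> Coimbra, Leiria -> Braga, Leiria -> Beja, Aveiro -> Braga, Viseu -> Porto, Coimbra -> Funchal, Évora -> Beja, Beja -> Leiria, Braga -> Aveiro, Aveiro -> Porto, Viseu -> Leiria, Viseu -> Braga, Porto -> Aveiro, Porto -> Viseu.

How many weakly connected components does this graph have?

3

From Aveiro: component {Aveiro, Beja, Braga, Évora, Leiria, Porto, Viseu}.
From Coimbra: component {Coimbra, Faro, Funchal}.
From Setúbal: component {Setúbal}.
That's 3 components.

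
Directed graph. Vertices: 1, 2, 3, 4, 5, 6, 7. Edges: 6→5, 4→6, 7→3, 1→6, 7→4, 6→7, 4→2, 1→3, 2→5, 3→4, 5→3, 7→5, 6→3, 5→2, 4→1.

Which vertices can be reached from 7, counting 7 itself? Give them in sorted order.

Start at 7.
Its neighbours: 3, 4, 5.
Then their neighbours: 1, 2, 6.
Every vertex is now reached.

1, 2, 3, 4, 5, 6, 7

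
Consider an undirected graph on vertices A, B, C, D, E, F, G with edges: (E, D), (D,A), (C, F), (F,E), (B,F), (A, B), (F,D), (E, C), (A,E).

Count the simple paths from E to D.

7

E–A–B–F–D
E–A–D
E–C–F–B–A–D
E–C–F–D
E–D
E–F–B–A–D
E–F–D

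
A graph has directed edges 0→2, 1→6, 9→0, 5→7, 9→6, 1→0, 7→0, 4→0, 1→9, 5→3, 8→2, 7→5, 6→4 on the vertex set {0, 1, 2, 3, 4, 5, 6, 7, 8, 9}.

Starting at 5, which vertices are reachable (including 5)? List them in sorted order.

0, 2, 3, 5, 7

Start at 5.
Its neighbours: 3, 7.
Then their neighbours: 0.
Then next layer: 2.
Nothing further is reachable.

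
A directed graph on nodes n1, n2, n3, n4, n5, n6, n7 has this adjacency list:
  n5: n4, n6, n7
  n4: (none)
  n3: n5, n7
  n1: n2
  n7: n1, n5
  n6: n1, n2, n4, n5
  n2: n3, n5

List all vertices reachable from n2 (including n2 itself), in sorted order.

Start at n2.
Its neighbours: n3, n5.
Then their neighbours: n4, n6, n7.
Then next layer: n1.
Every vertex is now reached.

n1, n2, n3, n4, n5, n6, n7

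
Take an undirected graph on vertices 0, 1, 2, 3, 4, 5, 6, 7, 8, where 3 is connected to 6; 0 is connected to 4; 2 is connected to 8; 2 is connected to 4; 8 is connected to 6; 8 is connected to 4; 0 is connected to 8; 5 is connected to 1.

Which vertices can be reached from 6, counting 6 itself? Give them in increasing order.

0, 2, 3, 4, 6, 8

Start at 6.
Its neighbours: 3, 8.
Then their neighbours: 0, 2, 4.
Nothing further is reachable.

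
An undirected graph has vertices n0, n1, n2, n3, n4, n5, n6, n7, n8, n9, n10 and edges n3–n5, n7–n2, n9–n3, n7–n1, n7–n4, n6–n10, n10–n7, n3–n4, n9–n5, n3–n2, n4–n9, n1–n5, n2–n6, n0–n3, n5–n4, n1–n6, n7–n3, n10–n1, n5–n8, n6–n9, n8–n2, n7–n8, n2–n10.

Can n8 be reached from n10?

Explore from n10.
Distance 1: reach n1, n2, n6, n7.
Distance 2: reach n3, n4, n5, n8, n9.
Found n8.

Yes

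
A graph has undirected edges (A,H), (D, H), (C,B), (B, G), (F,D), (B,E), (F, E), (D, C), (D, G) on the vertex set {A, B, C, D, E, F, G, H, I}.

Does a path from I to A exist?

No

I has no edges, so nothing is reachable from it.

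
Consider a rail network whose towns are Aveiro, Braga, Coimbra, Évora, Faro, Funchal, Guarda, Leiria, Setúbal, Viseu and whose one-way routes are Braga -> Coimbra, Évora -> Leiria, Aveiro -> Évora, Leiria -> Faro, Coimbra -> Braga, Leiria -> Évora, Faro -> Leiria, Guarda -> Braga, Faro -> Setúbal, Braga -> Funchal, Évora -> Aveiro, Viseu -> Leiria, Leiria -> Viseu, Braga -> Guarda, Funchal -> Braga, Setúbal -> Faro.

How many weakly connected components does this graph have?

From Aveiro: component {Aveiro, Évora, Faro, Leiria, Setúbal, Viseu}.
From Braga: component {Braga, Coimbra, Funchal, Guarda}.
That's 2 components.

2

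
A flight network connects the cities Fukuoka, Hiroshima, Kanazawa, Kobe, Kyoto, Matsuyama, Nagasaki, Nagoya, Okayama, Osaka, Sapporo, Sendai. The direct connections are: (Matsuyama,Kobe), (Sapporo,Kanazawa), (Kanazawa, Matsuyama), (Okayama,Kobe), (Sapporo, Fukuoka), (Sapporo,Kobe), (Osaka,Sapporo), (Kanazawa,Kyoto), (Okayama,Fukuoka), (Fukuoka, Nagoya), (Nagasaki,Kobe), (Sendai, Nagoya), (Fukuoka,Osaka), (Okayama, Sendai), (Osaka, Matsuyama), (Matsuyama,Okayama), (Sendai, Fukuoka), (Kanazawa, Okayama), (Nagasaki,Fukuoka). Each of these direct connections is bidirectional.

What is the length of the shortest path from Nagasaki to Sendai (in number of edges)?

2

Distance 0: Nagasaki.
Distance 1: Fukuoka, Kobe.
Distance 2: Matsuyama, Nagoya, Okayama, Osaka, Sapporo, Sendai — contains Sendai.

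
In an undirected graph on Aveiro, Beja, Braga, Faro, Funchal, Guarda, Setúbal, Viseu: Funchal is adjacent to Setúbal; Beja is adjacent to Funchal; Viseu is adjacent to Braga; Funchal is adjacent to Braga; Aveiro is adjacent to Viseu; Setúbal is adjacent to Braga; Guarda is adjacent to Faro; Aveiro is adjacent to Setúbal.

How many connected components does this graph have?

2

From Aveiro: component {Aveiro, Beja, Braga, Funchal, Setúbal, Viseu}.
From Faro: component {Faro, Guarda}.
That's 2 components.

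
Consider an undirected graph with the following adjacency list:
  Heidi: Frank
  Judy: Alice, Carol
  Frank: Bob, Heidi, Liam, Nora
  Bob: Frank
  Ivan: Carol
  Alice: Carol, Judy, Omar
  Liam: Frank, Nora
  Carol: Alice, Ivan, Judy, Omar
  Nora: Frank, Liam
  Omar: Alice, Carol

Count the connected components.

2

From Alice: component {Alice, Carol, Ivan, Judy, Omar}.
From Bob: component {Bob, Frank, Heidi, Liam, Nora}.
That's 2 components.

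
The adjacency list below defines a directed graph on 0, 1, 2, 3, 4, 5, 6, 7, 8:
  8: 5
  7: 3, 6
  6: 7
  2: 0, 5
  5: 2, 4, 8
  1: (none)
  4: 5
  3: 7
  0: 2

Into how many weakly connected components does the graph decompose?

From 0: component {0, 2, 4, 5, 8}.
From 1: component {1}.
From 3: component {3, 6, 7}.
That's 3 components.

3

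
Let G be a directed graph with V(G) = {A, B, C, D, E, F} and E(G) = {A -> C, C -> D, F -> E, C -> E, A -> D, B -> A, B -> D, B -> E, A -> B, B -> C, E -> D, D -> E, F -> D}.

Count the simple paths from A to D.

7

A→B→C→D
A→B→C→E→D
A→B→D
A→B→E→D
A→C→D
A→C→E→D
A→D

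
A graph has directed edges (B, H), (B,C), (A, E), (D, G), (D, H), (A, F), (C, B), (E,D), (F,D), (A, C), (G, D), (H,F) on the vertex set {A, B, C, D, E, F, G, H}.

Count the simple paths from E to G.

E→D→G

1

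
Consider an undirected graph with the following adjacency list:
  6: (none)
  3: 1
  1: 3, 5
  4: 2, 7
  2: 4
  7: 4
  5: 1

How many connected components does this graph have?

From 1: component {1, 3, 5}.
From 2: component {2, 4, 7}.
From 6: component {6}.
That's 3 components.

3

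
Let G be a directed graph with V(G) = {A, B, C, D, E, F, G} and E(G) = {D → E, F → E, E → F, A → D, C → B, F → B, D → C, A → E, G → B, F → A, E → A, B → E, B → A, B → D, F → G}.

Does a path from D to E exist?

Explore from D.
Distance 1: reach C, E.
Found E.

Yes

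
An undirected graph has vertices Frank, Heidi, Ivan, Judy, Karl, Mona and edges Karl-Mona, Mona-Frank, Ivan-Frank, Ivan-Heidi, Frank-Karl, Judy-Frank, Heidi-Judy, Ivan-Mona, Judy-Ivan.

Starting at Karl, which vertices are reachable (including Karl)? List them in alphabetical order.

Start at Karl.
Its neighbours: Frank, Mona.
Then their neighbours: Ivan, Judy.
Then next layer: Heidi.
Every vertex is now reached.

Frank, Heidi, Ivan, Judy, Karl, Mona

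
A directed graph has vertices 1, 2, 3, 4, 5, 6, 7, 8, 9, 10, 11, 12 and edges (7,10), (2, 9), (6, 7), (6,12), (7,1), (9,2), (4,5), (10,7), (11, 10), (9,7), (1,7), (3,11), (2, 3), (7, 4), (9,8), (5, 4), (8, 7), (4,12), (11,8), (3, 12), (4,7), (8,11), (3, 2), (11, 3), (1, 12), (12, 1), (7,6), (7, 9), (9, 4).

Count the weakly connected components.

From 1: component {1, 2, 3, 4, 5, 6, 7, 8, 9, 10, 11, 12}.
That's 1 component.

1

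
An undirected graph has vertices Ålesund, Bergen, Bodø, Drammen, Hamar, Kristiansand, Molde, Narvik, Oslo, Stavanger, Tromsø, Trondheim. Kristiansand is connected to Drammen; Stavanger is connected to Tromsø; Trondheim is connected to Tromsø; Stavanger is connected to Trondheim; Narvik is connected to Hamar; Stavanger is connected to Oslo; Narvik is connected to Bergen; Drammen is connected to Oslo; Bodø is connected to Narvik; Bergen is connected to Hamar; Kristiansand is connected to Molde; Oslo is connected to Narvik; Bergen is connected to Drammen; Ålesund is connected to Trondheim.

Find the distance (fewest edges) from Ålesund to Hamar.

Distance 0: Ålesund.
Distance 1: Trondheim.
Distance 2: Stavanger, Tromsø.
Distance 3: Oslo.
Distance 4: Drammen, Narvik.
Distance 5: Bergen, Bodø, Hamar, Kristiansand — contains Hamar.

5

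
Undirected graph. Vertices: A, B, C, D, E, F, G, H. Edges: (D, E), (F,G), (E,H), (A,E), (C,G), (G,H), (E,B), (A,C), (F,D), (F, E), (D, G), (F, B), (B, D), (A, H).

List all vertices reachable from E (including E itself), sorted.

A, B, C, D, E, F, G, H

Start at E.
Its neighbours: A, B, D, F, H.
Then their neighbours: C, G.
Every vertex is now reached.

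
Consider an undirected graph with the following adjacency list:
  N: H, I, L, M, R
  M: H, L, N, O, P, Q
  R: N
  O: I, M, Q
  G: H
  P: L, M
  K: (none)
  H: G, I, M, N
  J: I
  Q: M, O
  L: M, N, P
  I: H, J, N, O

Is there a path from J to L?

Yes

Explore from J.
Distance 1: reach I.
Distance 2: reach H, N, O.
Distance 3: reach G, L, M, Q, R.
Found L.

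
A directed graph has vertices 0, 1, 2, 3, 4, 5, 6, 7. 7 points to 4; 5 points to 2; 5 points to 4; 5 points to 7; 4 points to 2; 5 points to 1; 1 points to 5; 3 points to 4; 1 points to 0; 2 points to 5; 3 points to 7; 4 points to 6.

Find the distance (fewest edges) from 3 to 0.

5

Distance 0: 3.
Distance 1: 4, 7.
Distance 2: 2, 6.
Distance 3: 5.
Distance 4: 1.
Distance 5: 0 — contains 0.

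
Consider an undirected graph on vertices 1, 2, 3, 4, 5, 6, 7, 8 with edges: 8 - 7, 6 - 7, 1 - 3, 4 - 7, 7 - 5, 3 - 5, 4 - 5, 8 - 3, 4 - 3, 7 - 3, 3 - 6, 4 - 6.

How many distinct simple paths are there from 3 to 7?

11

3–4–5–7
3–4–6–7
3–4–7
3–5–4–6–7
3–5–4–7
3–5–7
3–6–4–5–7
3–6–4–7
3–6–7
3–7
3–8–7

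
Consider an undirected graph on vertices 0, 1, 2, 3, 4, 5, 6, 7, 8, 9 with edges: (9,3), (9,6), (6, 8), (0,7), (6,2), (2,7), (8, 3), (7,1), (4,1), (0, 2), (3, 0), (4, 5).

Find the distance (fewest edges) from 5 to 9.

6

Distance 0: 5.
Distance 1: 4.
Distance 2: 1.
Distance 3: 7.
Distance 4: 0, 2.
Distance 5: 3, 6.
Distance 6: 8, 9 — contains 9.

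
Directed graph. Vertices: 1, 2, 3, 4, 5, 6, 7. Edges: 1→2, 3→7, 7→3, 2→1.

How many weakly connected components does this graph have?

5

From 1: component {1, 2}.
From 3: component {3, 7}.
From 4: component {4}.
From 5: component {5}.
From 6: component {6}.
That's 5 components.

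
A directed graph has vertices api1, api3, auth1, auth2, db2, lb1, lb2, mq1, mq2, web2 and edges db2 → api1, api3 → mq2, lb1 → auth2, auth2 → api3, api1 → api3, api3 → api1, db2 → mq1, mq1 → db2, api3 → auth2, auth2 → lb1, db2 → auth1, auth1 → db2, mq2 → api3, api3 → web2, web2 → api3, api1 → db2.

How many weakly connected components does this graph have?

From api1: component {api1, api3, auth1, auth2, db2, lb1, mq1, mq2, web2}.
From lb2: component {lb2}.
That's 2 components.

2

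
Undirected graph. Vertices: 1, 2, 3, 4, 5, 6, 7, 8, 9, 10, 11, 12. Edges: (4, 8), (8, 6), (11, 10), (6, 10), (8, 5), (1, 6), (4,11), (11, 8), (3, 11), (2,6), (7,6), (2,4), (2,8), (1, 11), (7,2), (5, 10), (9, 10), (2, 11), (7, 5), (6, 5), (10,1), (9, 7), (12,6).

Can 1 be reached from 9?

Yes

Explore from 9.
Distance 1: reach 7, 10.
Distance 2: reach 1, 2, 5, 6, 11.
Found 1.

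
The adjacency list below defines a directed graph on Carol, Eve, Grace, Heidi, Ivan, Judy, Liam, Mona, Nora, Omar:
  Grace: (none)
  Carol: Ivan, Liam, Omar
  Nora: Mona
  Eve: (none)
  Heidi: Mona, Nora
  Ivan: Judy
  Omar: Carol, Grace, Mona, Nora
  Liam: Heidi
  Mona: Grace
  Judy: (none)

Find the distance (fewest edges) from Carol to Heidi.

2

Distance 0: Carol.
Distance 1: Ivan, Liam, Omar.
Distance 2: Grace, Heidi, Judy, Mona, Nora — contains Heidi.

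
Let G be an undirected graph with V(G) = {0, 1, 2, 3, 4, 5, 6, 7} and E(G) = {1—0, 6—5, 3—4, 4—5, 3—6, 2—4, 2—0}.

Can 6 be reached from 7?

7 has no edges, so nothing is reachable from it.

No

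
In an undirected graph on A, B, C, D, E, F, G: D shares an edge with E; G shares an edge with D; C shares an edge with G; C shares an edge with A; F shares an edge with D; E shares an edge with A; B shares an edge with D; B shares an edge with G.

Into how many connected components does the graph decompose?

1

From A: component {A, B, C, D, E, F, G}.
That's 1 component.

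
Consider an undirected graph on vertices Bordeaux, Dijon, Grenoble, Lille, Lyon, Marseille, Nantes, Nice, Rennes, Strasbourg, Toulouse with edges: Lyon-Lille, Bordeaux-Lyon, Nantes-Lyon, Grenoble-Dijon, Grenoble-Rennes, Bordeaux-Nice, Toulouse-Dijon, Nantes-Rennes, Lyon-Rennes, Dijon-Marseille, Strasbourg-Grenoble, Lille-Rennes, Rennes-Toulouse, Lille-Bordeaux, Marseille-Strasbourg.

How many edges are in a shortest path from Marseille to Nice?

Distance 0: Marseille.
Distance 1: Dijon, Strasbourg.
Distance 2: Grenoble, Toulouse.
Distance 3: Rennes.
Distance 4: Lille, Lyon, Nantes.
Distance 5: Bordeaux.
Distance 6: Nice — contains Nice.

6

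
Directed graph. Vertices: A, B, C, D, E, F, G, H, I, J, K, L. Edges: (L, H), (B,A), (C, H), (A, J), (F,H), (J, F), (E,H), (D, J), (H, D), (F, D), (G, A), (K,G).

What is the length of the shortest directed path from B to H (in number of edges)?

4

Distance 0: B.
Distance 1: A.
Distance 2: J.
Distance 3: F.
Distance 4: D, H — contains H.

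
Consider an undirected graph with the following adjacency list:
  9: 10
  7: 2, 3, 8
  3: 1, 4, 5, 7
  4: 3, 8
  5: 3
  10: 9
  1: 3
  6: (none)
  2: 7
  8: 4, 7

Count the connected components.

3

From 1: component {1, 2, 3, 4, 5, 7, 8}.
From 6: component {6}.
From 9: component {9, 10}.
That's 3 components.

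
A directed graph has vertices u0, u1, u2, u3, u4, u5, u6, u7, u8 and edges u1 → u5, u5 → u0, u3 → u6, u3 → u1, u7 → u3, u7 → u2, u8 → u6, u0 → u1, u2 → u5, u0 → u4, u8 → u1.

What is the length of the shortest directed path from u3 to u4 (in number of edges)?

Distance 0: u3.
Distance 1: u1, u6.
Distance 2: u5.
Distance 3: u0.
Distance 4: u4 — contains u4.

4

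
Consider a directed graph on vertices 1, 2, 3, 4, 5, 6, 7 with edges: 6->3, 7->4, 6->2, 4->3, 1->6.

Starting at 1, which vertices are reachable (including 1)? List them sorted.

Start at 1.
Its neighbours: 6.
Then their neighbours: 2, 3.
Nothing further is reachable.

1, 2, 3, 6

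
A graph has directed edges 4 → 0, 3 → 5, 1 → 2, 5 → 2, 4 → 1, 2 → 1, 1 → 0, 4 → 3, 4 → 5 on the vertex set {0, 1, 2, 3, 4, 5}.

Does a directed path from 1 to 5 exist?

Explore from 1.
Distance 1: reach 0, 2.
The search from 1 is exhausted; no directed path reaches 5.

No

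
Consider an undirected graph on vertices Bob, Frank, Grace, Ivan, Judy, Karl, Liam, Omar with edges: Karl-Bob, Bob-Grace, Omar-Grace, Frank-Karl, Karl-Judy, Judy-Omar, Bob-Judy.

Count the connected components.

From Bob: component {Bob, Frank, Grace, Judy, Karl, Omar}.
From Ivan: component {Ivan}.
From Liam: component {Liam}.
That's 3 components.

3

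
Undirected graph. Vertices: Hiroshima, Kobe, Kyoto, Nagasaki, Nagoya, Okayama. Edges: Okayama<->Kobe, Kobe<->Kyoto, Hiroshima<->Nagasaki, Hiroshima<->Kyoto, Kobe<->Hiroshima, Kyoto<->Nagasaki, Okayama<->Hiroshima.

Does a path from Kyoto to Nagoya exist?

Explore from Kyoto.
Distance 1: reach Hiroshima, Kobe, Nagasaki.
Distance 2: reach Okayama.
The search is exhausted without reaching Nagoya; it lies in a different component.

No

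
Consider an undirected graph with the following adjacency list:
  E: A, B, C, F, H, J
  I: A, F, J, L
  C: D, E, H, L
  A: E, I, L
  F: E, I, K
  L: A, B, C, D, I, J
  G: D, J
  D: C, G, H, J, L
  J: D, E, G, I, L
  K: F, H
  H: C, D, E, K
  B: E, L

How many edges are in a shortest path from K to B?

3

Distance 0: K.
Distance 1: F, H.
Distance 2: C, D, E, I.
Distance 3: A, B, G, J, L — contains B.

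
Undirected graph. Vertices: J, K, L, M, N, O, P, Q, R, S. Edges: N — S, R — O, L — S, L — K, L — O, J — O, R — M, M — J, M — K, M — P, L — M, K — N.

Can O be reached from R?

Explore from R.
Distance 1: reach M, O.
Found O.

Yes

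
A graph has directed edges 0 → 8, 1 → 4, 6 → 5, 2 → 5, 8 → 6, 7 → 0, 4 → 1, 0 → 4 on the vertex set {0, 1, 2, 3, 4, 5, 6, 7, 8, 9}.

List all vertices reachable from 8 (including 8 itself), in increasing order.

Start at 8.
Its neighbours: 6.
Then their neighbours: 5.
Nothing further is reachable.

5, 6, 8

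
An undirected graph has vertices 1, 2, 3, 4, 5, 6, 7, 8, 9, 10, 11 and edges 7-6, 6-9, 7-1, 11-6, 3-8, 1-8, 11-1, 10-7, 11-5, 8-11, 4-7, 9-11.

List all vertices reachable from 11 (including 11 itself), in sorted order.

1, 3, 4, 5, 6, 7, 8, 9, 10, 11

Start at 11.
Its neighbours: 1, 5, 6, 8, 9.
Then their neighbours: 3, 7.
Then next layer: 4, 10.
Nothing further is reachable.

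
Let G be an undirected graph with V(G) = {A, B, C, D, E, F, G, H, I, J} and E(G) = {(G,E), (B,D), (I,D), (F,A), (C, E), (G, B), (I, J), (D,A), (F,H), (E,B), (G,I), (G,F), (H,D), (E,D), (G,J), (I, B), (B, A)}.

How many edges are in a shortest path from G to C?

Distance 0: G.
Distance 1: B, E, F, I, J.
Distance 2: A, C, D, H — contains C.

2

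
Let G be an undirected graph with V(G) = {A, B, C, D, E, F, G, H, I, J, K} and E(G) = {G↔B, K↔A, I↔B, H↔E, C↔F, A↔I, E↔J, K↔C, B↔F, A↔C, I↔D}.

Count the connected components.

2

From A: component {A, B, C, D, F, G, I, K}.
From E: component {E, H, J}.
That's 2 components.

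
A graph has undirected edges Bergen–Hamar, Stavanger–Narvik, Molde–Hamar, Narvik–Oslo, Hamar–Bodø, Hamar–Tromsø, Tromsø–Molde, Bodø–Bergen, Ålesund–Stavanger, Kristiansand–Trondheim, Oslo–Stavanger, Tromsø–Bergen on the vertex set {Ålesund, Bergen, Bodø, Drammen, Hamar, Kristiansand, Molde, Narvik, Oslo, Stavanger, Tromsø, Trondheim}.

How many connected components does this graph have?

From Ålesund: component {Ålesund, Narvik, Oslo, Stavanger}.
From Bergen: component {Bergen, Bodø, Hamar, Molde, Tromsø}.
From Drammen: component {Drammen}.
From Kristiansand: component {Kristiansand, Trondheim}.
That's 4 components.

4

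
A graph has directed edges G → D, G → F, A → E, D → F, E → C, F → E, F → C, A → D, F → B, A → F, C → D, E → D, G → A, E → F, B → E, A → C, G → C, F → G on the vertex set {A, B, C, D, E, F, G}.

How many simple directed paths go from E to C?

7

E→C
E→D→F→C
E→D→F→G→A→C
E→D→F→G→C
E→F→C
E→F→G→A→C
E→F→G→C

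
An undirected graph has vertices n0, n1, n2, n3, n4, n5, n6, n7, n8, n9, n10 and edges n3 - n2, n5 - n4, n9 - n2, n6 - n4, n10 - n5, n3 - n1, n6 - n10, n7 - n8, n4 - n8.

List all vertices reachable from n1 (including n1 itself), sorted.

n1, n2, n3, n9

Start at n1.
Its neighbours: n3.
Then their neighbours: n2.
Then next layer: n9.
Nothing further is reachable.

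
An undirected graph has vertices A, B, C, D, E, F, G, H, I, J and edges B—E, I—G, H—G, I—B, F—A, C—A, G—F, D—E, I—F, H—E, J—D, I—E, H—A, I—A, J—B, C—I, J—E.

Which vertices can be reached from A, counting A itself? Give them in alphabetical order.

A, B, C, D, E, F, G, H, I, J

Start at A.
Its neighbours: C, F, H, I.
Then their neighbours: B, E, G.
Then next layer: D, J.
Every vertex is now reached.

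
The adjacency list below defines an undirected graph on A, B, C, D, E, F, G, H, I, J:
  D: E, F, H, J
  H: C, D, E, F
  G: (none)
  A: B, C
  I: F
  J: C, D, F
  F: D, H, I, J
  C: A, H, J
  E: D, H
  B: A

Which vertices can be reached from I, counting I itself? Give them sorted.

A, B, C, D, E, F, H, I, J

Start at I.
Its neighbours: F.
Then their neighbours: D, H, J.
Then next layer: C, E.
Then next layer: A.
Then next layer: B.
Nothing further is reachable.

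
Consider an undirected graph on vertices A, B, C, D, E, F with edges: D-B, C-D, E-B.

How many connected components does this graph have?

3

From A: component {A}.
From B: component {B, C, D, E}.
From F: component {F}.
That's 3 components.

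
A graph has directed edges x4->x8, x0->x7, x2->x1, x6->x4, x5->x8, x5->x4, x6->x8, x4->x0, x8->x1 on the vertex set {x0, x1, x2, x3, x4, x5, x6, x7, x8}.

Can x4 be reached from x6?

Yes

Explore from x6.
Distance 1: reach x4, x8.
Found x4.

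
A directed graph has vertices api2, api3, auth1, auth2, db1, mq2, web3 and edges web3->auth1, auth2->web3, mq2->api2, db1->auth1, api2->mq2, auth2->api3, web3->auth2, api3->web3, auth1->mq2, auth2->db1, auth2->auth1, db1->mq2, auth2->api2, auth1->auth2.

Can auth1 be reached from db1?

Explore from db1.
Distance 1: reach auth1, mq2.
Found auth1.

Yes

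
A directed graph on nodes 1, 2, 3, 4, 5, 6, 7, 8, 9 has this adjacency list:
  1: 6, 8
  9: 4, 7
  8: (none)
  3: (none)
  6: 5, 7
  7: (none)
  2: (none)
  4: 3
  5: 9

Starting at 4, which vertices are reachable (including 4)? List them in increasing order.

3, 4

Start at 4.
Its neighbours: 3.
Nothing further is reachable.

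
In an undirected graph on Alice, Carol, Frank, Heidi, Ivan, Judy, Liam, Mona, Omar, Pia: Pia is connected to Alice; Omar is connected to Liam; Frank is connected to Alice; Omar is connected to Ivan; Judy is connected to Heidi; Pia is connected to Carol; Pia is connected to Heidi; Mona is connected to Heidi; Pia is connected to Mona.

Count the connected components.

2

From Alice: component {Alice, Carol, Frank, Heidi, Judy, Mona, Pia}.
From Ivan: component {Ivan, Liam, Omar}.
That's 2 components.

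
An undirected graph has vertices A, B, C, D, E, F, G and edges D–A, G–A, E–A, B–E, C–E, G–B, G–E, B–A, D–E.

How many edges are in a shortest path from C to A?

Distance 0: C.
Distance 1: E.
Distance 2: A, B, D, G — contains A.

2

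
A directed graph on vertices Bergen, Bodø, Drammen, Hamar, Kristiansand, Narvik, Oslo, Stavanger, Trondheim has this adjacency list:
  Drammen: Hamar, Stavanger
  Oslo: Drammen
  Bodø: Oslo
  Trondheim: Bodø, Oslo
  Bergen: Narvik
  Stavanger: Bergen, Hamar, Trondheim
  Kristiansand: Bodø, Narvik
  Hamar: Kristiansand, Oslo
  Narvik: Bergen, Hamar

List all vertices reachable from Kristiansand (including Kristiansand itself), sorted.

Bergen, Bodø, Drammen, Hamar, Kristiansand, Narvik, Oslo, Stavanger, Trondheim

Start at Kristiansand.
Its neighbours: Bodø, Narvik.
Then their neighbours: Bergen, Hamar, Oslo.
Then next layer: Drammen.
Then next layer: Stavanger.
Then next layer: Trondheim.
Every vertex is now reached.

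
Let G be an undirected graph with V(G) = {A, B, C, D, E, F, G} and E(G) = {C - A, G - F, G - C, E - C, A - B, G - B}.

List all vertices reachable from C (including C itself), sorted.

Start at C.
Its neighbours: A, E, G.
Then their neighbours: B, F.
Nothing further is reachable.

A, B, C, E, F, G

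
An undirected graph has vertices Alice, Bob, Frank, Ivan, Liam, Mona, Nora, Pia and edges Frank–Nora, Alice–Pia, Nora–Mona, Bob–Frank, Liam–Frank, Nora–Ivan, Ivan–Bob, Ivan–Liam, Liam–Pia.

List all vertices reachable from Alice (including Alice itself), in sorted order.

Start at Alice.
Its neighbours: Pia.
Then their neighbours: Liam.
Then next layer: Frank, Ivan.
Then next layer: Bob, Nora.
Then next layer: Mona.
Every vertex is now reached.

Alice, Bob, Frank, Ivan, Liam, Mona, Nora, Pia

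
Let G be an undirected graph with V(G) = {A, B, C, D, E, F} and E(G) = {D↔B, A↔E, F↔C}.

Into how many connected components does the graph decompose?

From A: component {A, E}.
From B: component {B, D}.
From C: component {C, F}.
That's 3 components.

3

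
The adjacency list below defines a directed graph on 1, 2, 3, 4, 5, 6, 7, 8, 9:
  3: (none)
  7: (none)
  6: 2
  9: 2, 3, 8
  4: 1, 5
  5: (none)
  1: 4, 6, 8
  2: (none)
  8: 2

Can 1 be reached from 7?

7 has no outgoing edges, so nothing is reachable from it.

No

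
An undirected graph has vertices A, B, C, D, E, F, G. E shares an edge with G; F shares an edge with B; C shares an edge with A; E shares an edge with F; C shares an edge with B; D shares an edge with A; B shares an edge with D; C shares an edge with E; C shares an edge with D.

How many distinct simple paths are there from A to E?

A–C–B–F–E
A–C–D–B–F–E
A–C–E
A–D–B–C–E
A–D–B–F–E
A–D–C–B–F–E
A–D–C–E

7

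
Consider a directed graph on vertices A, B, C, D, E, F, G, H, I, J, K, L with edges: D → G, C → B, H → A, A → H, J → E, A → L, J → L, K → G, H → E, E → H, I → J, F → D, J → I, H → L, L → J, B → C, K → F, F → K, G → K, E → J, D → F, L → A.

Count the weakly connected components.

From A: component {A, E, H, I, J, L}.
From B: component {B, C}.
From D: component {D, F, G, K}.
That's 3 components.

3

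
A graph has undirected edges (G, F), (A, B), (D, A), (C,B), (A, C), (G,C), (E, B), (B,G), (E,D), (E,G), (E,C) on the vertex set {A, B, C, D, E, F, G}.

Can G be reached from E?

Explore from E.
Distance 1: reach B, C, D, G.
Found G.

Yes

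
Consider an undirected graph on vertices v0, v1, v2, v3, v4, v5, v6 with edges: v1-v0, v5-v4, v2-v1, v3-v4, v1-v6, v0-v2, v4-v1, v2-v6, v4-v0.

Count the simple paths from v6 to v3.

v6–v1–v0–v4–v3
v6–v1–v2–v0–v4–v3
v6–v1–v4–v3
v6–v2–v0–v1–v4–v3
v6–v2–v0–v4–v3
v6–v2–v1–v0–v4–v3
v6–v2–v1–v4–v3

7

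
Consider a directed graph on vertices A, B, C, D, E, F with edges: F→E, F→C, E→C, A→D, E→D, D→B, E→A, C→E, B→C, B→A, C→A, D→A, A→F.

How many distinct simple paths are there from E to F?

E→A→F
E→C→A→F
E→D→A→F
E→D→B→A→F
E→D→B→C→A→F

5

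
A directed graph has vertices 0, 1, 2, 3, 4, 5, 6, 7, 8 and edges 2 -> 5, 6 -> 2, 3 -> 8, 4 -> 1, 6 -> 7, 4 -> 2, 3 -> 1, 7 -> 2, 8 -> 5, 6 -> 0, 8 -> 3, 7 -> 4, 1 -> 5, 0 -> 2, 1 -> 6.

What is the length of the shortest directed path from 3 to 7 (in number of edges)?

Distance 0: 3.
Distance 1: 1, 8.
Distance 2: 5, 6.
Distance 3: 0, 2, 7 — contains 7.

3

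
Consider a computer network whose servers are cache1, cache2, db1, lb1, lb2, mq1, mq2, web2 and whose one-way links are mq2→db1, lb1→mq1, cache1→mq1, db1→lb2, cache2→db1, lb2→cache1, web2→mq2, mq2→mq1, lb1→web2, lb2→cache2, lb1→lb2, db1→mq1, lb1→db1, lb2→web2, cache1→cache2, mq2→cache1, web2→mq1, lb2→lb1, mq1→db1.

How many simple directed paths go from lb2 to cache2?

4

lb2→cache1→cache2
lb2→cache2
lb2→lb1→web2→mq2→cache1→cache2
lb2→web2→mq2→cache1→cache2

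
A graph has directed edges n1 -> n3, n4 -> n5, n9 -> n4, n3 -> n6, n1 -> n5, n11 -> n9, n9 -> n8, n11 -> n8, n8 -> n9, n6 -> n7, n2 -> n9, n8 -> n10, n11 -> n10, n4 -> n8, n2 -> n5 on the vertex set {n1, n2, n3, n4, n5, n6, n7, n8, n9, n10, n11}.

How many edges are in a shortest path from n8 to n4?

2

Distance 0: n8.
Distance 1: n9, n10.
Distance 2: n4 — contains n4.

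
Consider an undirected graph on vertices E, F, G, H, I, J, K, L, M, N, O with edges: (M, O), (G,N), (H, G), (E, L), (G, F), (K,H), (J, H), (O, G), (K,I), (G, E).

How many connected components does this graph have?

1

From E: component {E, F, G, H, I, J, K, L, M, N, O}.
That's 1 component.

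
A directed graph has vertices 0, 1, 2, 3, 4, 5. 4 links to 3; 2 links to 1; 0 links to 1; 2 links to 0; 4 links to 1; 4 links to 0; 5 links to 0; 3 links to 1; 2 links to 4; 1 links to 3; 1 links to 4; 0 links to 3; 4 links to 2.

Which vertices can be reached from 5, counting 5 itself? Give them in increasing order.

0, 1, 2, 3, 4, 5

Start at 5.
Its neighbours: 0.
Then their neighbours: 1, 3.
Then next layer: 4.
Then next layer: 2.
Every vertex is now reached.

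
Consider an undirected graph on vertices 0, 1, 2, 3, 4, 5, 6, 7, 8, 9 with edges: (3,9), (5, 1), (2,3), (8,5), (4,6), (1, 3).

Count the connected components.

From 0: component {0}.
From 1: component {1, 2, 3, 5, 8, 9}.
From 4: component {4, 6}.
From 7: component {7}.
That's 4 components.

4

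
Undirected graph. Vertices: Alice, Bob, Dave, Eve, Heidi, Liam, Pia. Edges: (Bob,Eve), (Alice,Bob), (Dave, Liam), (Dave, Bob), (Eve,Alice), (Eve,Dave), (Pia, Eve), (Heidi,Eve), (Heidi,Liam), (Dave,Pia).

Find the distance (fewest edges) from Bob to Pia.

2

Distance 0: Bob.
Distance 1: Alice, Dave, Eve.
Distance 2: Heidi, Liam, Pia — contains Pia.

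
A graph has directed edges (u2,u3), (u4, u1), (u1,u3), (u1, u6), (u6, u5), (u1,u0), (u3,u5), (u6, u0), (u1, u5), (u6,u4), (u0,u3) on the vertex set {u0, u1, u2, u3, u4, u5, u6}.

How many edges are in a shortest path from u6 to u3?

2

Distance 0: u6.
Distance 1: u0, u4, u5.
Distance 2: u1, u3 — contains u3.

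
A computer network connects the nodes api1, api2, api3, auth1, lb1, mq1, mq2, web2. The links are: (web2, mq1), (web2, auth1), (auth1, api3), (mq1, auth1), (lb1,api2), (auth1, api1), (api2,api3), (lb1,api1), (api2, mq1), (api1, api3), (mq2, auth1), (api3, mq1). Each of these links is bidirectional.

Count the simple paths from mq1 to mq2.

9

mq1–api2–api3–api1–auth1–mq2
mq1–api2–api3–auth1–mq2
mq1–api2–lb1–api1–api3–auth1–mq2
mq1–api2–lb1–api1–auth1–mq2
mq1–api3–api1–auth1–mq2
mq1–api3–api2–lb1–api1–auth1–mq2
mq1–api3–auth1–mq2
mq1–auth1–mq2
mq1–web2–auth1–mq2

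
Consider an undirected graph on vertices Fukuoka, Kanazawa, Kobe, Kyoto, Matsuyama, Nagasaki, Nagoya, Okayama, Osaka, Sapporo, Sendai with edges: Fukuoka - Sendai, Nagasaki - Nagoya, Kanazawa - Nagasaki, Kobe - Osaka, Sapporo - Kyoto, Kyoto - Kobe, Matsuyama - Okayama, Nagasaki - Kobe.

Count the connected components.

From Fukuoka: component {Fukuoka, Sendai}.
From Kanazawa: component {Kanazawa, Kobe, Kyoto, Nagasaki, Nagoya, Osaka, Sapporo}.
From Matsuyama: component {Matsuyama, Okayama}.
That's 3 components.

3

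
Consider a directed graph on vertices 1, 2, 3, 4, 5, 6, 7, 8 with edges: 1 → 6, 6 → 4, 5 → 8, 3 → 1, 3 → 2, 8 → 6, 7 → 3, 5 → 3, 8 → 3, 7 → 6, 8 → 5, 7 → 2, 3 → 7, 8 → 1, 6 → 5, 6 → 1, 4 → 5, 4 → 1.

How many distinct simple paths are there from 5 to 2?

5→3→2
5→3→7→2
5→8→3→2
5→8→3→7→2

4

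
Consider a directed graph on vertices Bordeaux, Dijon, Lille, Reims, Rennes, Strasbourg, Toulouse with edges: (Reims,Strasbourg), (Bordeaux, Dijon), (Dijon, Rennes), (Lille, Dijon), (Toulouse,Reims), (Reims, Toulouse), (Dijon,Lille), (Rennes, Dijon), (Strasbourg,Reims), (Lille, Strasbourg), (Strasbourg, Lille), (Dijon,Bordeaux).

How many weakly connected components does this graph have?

From Bordeaux: component {Bordeaux, Dijon, Lille, Reims, Rennes, Strasbourg, Toulouse}.
That's 1 component.

1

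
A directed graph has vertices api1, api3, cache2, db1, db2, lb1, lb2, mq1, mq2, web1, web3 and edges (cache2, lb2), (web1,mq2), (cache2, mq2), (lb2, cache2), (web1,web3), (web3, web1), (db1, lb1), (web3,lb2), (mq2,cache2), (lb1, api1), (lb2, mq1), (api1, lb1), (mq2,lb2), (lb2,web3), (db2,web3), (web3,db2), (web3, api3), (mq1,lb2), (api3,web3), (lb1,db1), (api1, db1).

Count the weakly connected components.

2

From api1: component {api1, db1, lb1}.
From api3: component {api3, cache2, db2, lb2, mq1, mq2, web1, web3}.
That's 2 components.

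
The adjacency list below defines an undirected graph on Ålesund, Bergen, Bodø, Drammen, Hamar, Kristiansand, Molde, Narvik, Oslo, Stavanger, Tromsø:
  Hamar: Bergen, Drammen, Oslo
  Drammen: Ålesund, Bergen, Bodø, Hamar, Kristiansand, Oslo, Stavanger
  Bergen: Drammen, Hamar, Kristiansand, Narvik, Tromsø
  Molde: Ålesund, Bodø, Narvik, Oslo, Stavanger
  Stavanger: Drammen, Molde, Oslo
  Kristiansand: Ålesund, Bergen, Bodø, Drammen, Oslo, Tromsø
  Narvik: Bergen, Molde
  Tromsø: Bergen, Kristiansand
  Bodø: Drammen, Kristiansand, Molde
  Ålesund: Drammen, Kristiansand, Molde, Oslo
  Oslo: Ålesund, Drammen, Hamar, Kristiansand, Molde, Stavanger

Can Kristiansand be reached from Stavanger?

Explore from Stavanger.
Distance 1: reach Drammen, Molde, Oslo.
Distance 2: reach Ålesund, Bergen, Bodø, Hamar, Kristiansand, Narvik.
Found Kristiansand.

Yes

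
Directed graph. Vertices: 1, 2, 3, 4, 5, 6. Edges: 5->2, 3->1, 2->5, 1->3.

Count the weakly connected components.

From 1: component {1, 3}.
From 2: component {2, 5}.
From 4: component {4}.
From 6: component {6}.
That's 4 components.

4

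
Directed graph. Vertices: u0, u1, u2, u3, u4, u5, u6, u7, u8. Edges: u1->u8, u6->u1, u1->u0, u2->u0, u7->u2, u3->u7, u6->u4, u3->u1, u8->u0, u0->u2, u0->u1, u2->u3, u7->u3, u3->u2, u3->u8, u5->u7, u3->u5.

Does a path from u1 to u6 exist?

Explore from u1.
Distance 1: reach u0, u8.
Distance 2: reach u2.
Distance 3: reach u3.
Distance 4: reach u5, u7.
The search from u1 is exhausted; no directed path reaches u6.

No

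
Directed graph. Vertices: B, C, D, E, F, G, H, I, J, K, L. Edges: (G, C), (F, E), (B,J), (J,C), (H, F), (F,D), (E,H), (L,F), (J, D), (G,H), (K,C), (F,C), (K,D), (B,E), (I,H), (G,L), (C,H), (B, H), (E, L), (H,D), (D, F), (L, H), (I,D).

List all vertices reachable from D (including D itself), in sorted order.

C, D, E, F, H, L

Start at D.
Its neighbours: F.
Then their neighbours: C, E.
Then next layer: H, L.
Nothing further is reachable.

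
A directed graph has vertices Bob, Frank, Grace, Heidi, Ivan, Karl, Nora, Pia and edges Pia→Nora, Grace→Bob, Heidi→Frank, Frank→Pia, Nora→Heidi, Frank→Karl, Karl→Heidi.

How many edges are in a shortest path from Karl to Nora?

Distance 0: Karl.
Distance 1: Heidi.
Distance 2: Frank.
Distance 3: Pia.
Distance 4: Nora — contains Nora.

4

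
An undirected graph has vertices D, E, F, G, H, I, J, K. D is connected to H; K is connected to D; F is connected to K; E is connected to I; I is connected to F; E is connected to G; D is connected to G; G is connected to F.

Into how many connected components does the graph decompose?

From D: component {D, E, F, G, H, I, K}.
From J: component {J}.
That's 2 components.

2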